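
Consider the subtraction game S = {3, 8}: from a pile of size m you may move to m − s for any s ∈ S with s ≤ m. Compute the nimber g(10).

1

Grundy values for subtraction set {3, 8}:
g(0) = mex{} = 0
g(1) = mex{} = 0
g(2) = mex{} = 0
g(3) = mex{0} = 1
g(4) = mex{0} = 1
g(5) = mex{0} = 1
g(6) = mex{1} = 0
g(7) = mex{1} = 0
g(8) = mex{0,1} = 2
g(9) = mex{0} = 1
g(10) = mex{0} = 1
So g(10) = 1.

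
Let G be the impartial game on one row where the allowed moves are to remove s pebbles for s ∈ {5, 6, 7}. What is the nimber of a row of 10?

Compute g(0), g(1), … for moves {5, 6, 7}:
k:     0  1  2  3  4  5  6  7  8  9 10
g(k):  0  0  0  0  0  1  1  1  1  1  2
So g(10) = 2.

2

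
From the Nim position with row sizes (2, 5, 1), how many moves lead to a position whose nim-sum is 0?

1

Nim-sum: 2 ^ 5 ^ 1 = 6.
The overall nim-sum is X = 6. A row of size p has a winning move iff p XOR X < p (reduce it to p XOR X).
  2: 2 XOR 6 = 4 ≥ 2 — no move.
  5: 5 XOR 6 = 3 < 5 — winning move (to 3).
  1: 1 XOR 6 = 7 ≥ 1 — no move.
That gives 1 winning move.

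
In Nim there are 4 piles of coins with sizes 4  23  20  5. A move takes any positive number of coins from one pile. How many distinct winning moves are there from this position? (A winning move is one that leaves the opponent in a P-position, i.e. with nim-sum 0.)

Write each in binary and XOR column by column:
  00100  (4)
  10111  (23)
  10100  (20)
  00101  (5)
  -----
  00010  (2)
The overall nim-sum is X = 2. A pile of size p has a winning move iff p XOR X < p (reduce it to p XOR X).
  4: 4 XOR 2 = 6 ≥ 4 — no move.
  23: 23 XOR 2 = 21 < 23 — winning move (to 21).
  20: 20 XOR 2 = 22 ≥ 20 — no move.
  5: 5 XOR 2 = 7 ≥ 5 — no move.
That gives 1 winning move.

1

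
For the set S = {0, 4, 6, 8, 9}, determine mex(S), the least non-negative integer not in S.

1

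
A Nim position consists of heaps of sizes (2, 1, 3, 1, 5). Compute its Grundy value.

4

In binary:
  010  (2)
  001  (1)
  011  (3)
  001  (1)
  101  (5)
  ---
  100  (4)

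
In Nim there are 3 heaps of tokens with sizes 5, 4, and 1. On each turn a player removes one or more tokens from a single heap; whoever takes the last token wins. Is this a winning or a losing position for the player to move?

In binary:
  101  (5)
  100  (4)
  001  (1)
  ---
  000  (0)
The nim-sum is 0, so this is a P-position: the player to move is in a losing position under optimal play.

Losing position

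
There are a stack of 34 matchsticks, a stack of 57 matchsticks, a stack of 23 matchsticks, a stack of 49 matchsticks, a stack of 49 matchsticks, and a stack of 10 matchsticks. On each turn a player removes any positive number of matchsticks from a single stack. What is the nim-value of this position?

Write each in binary and XOR column by column:
  100010  (34)
  111001  (57)
  010111  (23)
  110001  (49)
  110001  (49)
  001010  (10)
  ------
  000110  (6)

6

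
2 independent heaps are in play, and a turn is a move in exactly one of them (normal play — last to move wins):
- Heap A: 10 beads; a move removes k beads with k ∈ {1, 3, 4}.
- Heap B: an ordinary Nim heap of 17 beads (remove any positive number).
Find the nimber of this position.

Grundy values for heap A (subtraction set {1, 3, 4}):
g(0) = mex{} = 0
g(1) = mex{0} = 1
g(2) = mex{1} = 0
g(3) = mex{0} = 1
g(4) = mex{0,1} = 2
g(5) = mex{0,1,2} = 3
g(6) = mex{0,1,3} = 2
g(7) = mex{1,2} = 0
g(8) = mex{0,2,3} = 1
g(9) = mex{1,2,3} = 0
g(10) = mex{0,2} = 1
So g(10) = 1.
Heap B is a plain Nim heap of size 17, so its Grundy value is 17.
By the Sprague-Grundy theorem, the Grundy value of a sum of independent games is the XOR of the component values.
Combined value = 1 ⊕ 17 = 16.

16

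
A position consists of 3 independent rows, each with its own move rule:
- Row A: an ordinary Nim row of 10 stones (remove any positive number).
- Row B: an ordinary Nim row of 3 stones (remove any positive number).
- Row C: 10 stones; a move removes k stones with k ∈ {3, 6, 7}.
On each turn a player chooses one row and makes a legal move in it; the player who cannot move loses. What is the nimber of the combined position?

9

Row A is a plain Nim row of size 10, so its Grundy value is 10.
Row B is a plain Nim row of size 3, so its Grundy value is 3.
Grundy values for row C (subtraction set {3, 6, 7}):
k:     0  1  2  3  4  5  6  7  8  9 10
g(k):  0  0  0  1  1  1  2  2  2  3  0
So g(10) = 0.
The value of a disjunctive sum is the nim-sum of the parts.
Combined value = 10 ⊕ 3 ⊕ 0 = 9.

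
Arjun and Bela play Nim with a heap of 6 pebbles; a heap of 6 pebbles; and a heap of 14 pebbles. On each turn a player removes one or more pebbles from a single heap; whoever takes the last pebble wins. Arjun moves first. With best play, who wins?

Arjun wins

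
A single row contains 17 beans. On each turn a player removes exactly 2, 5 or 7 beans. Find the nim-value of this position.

2

Grundy values for subtraction set {2, 5, 7}:
k:     0  1  2  3  4  5  6  7  8  9 10 11 12 13 14 15 16 17
g(k):  0  0  1  1  0  2  1  3  2  2  0  3  1  0  0  1  1  2
So g(17) = 2.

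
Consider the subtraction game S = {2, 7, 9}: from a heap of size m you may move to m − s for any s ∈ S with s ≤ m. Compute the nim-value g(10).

Compute g(0), g(1), … for moves {2, 7, 9}:
k:     0  1  2  3  4  5  6  7  8  9 10
g(k):  0  0  1  1  0  0  1  1  2  2  3
So g(10) = 3.

3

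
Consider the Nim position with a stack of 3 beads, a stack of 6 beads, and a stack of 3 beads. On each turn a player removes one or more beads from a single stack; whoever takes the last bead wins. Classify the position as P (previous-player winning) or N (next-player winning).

N-position

Nim-sum: 3 ^ 6 ^ 3 = 6.
The nim-sum is 6 ≠ 0, so this is an N-position: the player to move can win.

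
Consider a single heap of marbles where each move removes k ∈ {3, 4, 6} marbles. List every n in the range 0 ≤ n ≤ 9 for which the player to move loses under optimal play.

0, 1, 2, 9

Grundy values for subtraction set {3, 4, 6}:
k:     0  1  2  3  4  5  6  7  8  9
g(k):  0  0  0  1  1  1  2  2  2  0
The P-positions (g = 0) in 0..9 are 0, 1, 2, 9.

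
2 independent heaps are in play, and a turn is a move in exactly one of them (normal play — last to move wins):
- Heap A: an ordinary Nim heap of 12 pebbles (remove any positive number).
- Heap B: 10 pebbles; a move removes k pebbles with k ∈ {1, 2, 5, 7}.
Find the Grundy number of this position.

Heap A is a plain Nim heap of size 12, so its Grundy value is 12.
For heap B, compute g(0), g(1), … with moves {1, 2, 5, 7}:
g(0) = mex{} = 0
g(1) = mex{0} = 1
g(2) = mex{0,1} = 2
g(3) = mex{1,2} = 0
g(4) = mex{0,2} = 1
g(5) = mex{0,1} = 2
g(6) = mex{1,2} = 0
g(7) = mex{0,2} = 1
g(8) = mex{0,1} = 2
g(9) = mex{1,2} = 0
g(10) = mex{0,2} = 1
So g(10) = 1.
By the Sprague-Grundy theorem, the Grundy value of a sum of independent games is the XOR of the component values.
Combined value = 12 ⊕ 1 = 13.

13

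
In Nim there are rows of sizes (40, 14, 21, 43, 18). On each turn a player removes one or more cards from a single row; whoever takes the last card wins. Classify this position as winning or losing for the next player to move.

Winning position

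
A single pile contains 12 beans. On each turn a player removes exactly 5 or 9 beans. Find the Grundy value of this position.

2

Build the Grundy sequence with g(k) = mex{g(k−s) : s ∈ {5, 9}, s ≤ k}:
g(0) = mex{} = 0
g(1) = mex{} = 0
g(2) = mex{} = 0
g(3) = mex{} = 0
g(4) = mex{} = 0
g(5) = mex{0} = 1
g(6) = mex{0} = 1
g(7) = mex{0} = 1
g(8) = mex{0} = 1
g(9) = mex{0} = 1
g(10) = mex{0,1} = 2
g(11) = mex{0,1} = 2
g(12) = mex{0,1} = 2
So g(12) = 2.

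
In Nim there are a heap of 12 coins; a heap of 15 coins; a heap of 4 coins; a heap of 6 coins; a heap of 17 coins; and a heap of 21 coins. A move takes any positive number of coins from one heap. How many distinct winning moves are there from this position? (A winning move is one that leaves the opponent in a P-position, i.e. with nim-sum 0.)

5

Nim-sum: 12 XOR 15 XOR 4 XOR 6 XOR 17 XOR 21 = 5.
The overall nim-sum is X = 5. A heap of size p has a winning move iff p XOR X < p (reduce it to p XOR X).
  12: 12 XOR 5 = 9 < 12 — winning move (to 9).
  15: 15 XOR 5 = 10 < 15 — winning move (to 10).
  4: 4 XOR 5 = 1 < 4 — winning move (to 1).
  6: 6 XOR 5 = 3 < 6 — winning move (to 3).
  17: 17 XOR 5 = 20 ≥ 17 — no move.
  21: 21 XOR 5 = 16 < 21 — winning move (to 16).
That gives 5 winning moves.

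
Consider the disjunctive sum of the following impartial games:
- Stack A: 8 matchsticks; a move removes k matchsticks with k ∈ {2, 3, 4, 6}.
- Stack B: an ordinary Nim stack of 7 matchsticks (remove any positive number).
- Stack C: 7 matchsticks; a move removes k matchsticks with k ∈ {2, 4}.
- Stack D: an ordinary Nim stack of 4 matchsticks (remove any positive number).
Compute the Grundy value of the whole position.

3

For stack A, compute g(0), g(1), … with moves {2, 3, 4, 6}:
k:     0  1  2  3  4  5  6  7  8
g(k):  0  0  1  1  2  2  3  3  0
So g(8) = 0.
Stack B is a plain Nim stack of size 7, so its Grundy value is 7.
For stack C, compute g(0), g(1), … with moves {2, 4}:
g(0) = mex{} = 0
g(1) = mex{} = 0
g(2) = mex{0} = 1
g(3) = mex{0} = 1
g(4) = mex{0,1} = 2
g(5) = mex{0,1} = 2
g(6) = mex{1,2} = 0
g(7) = mex{1,2} = 0
So g(7) = 0.
Stack D is a plain Nim stack of size 4, so its Grundy value is 4.
The value of a disjunctive sum is the nim-sum of the parts.
Combined value = 0 ⊕ 7 ⊕ 0 ⊕ 4 = 3.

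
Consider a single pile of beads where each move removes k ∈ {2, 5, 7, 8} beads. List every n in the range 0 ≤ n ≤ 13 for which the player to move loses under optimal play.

0, 1, 4, 10, 13

Grundy values for subtraction set {2, 5, 7, 8}:
k:     0  1  2  3  4  5  6  7  8  9 10 11 12 13
g(k):  0  0  1  1  0  2  1  3  2  2  0  3  1  0
The P-positions (g = 0) in 0..13 are 0, 1, 4, 10, 13.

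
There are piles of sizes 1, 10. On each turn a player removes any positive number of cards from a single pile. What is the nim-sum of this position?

Compute the nim-sum pairwise:
1 ^ 10 = 11

11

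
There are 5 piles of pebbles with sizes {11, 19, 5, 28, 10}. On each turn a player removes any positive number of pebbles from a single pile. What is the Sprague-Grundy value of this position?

Compute the nim-sum pairwise:
11 ^ 19 = 24
24 ^ 5 = 29
29 ^ 28 = 1
1 ^ 10 = 11

11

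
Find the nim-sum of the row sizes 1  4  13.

Compute the nim-sum pairwise:
1 ^ 4 = 5
5 ^ 13 = 8

8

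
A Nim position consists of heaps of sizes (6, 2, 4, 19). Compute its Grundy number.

Compute the nim-sum pairwise:
6 ^ 2 = 4
4 ^ 4 = 0
0 ^ 19 = 19

19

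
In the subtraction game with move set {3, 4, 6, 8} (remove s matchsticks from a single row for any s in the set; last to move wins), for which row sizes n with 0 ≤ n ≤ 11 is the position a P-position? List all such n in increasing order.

0, 1, 2, 11

Grundy values for subtraction set {3, 4, 6, 8}:
k:     0  1  2  3  4  5  6  7  8  9 10 11
g(k):  0  0  0  1  1  1  2  2  2  3  3  0
The P-positions (g = 0) in 0..11 are 0, 1, 2, 11.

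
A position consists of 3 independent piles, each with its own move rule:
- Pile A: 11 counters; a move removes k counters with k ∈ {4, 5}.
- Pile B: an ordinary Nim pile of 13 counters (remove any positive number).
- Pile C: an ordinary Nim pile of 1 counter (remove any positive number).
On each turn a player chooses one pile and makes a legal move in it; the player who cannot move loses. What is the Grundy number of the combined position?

12

For pile A, compute g(0), g(1), … with moves {4, 5}:
k:     0  1  2  3  4  5  6  7  8  9 10 11
g(k):  0  0  0  0  1  1  1  1  2  0  0  0
So g(11) = 0.
Pile B is a plain Nim pile of size 13, so its Grundy value is 13.
Pile C is a plain Nim pile of size 1, so its Grundy value is 1.
The value of a disjunctive sum is the nim-sum of the parts.
Combined value = 0 ⊕ 13 ⊕ 1 = 12.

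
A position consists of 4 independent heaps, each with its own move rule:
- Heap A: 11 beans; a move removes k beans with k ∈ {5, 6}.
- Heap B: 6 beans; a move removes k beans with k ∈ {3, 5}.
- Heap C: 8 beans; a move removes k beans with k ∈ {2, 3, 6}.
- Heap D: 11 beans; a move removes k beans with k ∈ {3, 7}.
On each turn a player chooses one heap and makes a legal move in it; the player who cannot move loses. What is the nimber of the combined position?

Grundy values for heap A (subtraction set {5, 6}):
k:     0  1  2  3  4  5  6  7  8  9 10 11
g(k):  0  0  0  0  0  1  1  1  1  1  2  0
So g(11) = 0.
Build the Grundy sequence for heap B with g(k) = mex{g(k−s) : s ∈ {3, 5}, s ≤ k}:
g(0) = mex{} = 0
g(1) = mex{} = 0
g(2) = mex{} = 0
g(3) = mex{0} = 1
g(4) = mex{0} = 1
g(5) = mex{0} = 1
g(6) = mex{0,1} = 2
So g(6) = 2.
For heap C, compute g(0), g(1), … with moves {2, 3, 6}:
g(0) = mex{} = 0
g(1) = mex{} = 0
g(2) = mex{0} = 1
g(3) = mex{0} = 1
g(4) = mex{0,1} = 2
g(5) = mex{1} = 0
g(6) = mex{0,1,2} = 3
g(7) = mex{0,2} = 1
g(8) = mex{0,1,3} = 2
So g(8) = 2.
Build the Grundy sequence for heap D with g(k) = mex{g(k−s) : s ∈ {3, 7}, s ≤ k}:
k:     0  1  2  3  4  5  6  7  8  9 10 11
g(k):  0  0  0  1  1  1  0  2  2  1  0  0
So g(11) = 0.
The value of a disjunctive sum is the nim-sum of the parts.
Combined value = 0 ⊕ 2 ⊕ 2 ⊕ 0 = 0.

0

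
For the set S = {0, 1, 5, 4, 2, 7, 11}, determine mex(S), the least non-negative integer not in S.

3

The values 0, 1, 2 are all present; 3 is the first non-negative integer missing from the set.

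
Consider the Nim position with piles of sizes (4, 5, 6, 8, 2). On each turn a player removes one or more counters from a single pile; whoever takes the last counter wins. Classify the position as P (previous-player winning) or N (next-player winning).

N-position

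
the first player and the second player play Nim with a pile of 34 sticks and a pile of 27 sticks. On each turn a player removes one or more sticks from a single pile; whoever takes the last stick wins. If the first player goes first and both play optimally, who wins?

the first player wins

Nim-sum: 34 XOR 27 = 57.
The nim-sum is 57 ≠ 0, so this is an N-position: the player to move can win; the first player has a winning move.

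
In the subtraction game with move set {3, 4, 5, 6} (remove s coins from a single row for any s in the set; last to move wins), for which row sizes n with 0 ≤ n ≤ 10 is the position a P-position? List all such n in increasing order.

0, 1, 2, 9, 10

Compute g(0), g(1), … for moves {3, 4, 5, 6}:
g(0) = mex{} = 0
g(1) = mex{} = 0
g(2) = mex{} = 0
g(3) = mex{0} = 1
g(4) = mex{0} = 1
g(5) = mex{0} = 1
g(6) = mex{0,1} = 2
g(7) = mex{0,1} = 2
g(8) = mex{0,1} = 2
g(9) = mex{1,2} = 0
g(10) = mex{1,2} = 0
The P-positions (g = 0) in 0..10 are 0, 1, 2, 9, 10.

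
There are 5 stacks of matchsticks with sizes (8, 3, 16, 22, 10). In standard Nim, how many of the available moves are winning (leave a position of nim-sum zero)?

Compute the nim-sum pairwise:
8 ⊕ 3 = 11
11 ⊕ 16 = 27
27 ⊕ 22 = 13
13 ⊕ 10 = 7
The overall nim-sum is X = 7. A stack of size p has a winning move iff p XOR X < p (reduce it to p XOR X).
  8: 8 XOR 7 = 15 ≥ 8 — no move.
  3: 3 XOR 7 = 4 ≥ 3 — no move.
  16: 16 XOR 7 = 23 ≥ 16 — no move.
  22: 22 XOR 7 = 17 < 22 — winning move (to 17).
  10: 10 XOR 7 = 13 ≥ 10 — no move.
That gives 1 winning move.

1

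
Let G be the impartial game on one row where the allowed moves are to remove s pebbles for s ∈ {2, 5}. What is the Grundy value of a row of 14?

0

Compute g(0), g(1), … for moves {2, 5}:
g(0) = mex{} = 0
g(1) = mex{} = 0
g(2) = mex{0} = 1
g(3) = mex{0} = 1
g(4) = mex{1} = 0
g(5) = mex{0,1} = 2
g(6) = mex{0} = 1
g(7) = mex{1,2} = 0
g(8) = mex{1} = 0
g(9) = mex{0} = 1
g(10) = mex{0,2} = 1
g(11) = mex{1} = 0
g(12) = mex{0,1} = 2
g(13) = mex{0} = 1
g(14) = mex{1,2} = 0
So g(14) = 0.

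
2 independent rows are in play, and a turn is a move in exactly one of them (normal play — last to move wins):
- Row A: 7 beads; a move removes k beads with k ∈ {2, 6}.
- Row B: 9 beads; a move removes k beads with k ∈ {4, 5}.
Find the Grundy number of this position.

1

Grundy values for row A (subtraction set {2, 6}):
g(0) = mex{} = 0
g(1) = mex{} = 0
g(2) = mex{0} = 1
g(3) = mex{0} = 1
g(4) = mex{1} = 0
g(5) = mex{1} = 0
g(6) = mex{0} = 1
g(7) = mex{0} = 1
So g(7) = 1.
For row B, compute g(0), g(1), … with moves {4, 5}:
k:     0  1  2  3  4  5  6  7  8  9
g(k):  0  0  0  0  1  1  1  1  2  0
So g(9) = 0.
By the Sprague-Grundy theorem, the Grundy value of a sum of independent games is the XOR of the component values.
Combined value = 1 ⊕ 0 = 1.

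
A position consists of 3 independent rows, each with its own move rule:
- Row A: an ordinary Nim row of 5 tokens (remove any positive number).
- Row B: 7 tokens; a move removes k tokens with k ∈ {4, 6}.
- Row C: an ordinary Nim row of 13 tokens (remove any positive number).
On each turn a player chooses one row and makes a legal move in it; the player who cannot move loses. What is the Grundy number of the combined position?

9

Row A is a plain Nim row of size 5, so its Grundy value is 5.
Grundy values for row B (subtraction set {4, 6}):
k:     0  1  2  3  4  5  6  7
g(k):  0  0  0  0  1  1  1  1
So g(7) = 1.
Row C is a plain Nim row of size 13, so its Grundy value is 13.
The value of a disjunctive sum is the nim-sum of the parts.
Combined value = 5 ⊕ 1 ⊕ 13 = 9.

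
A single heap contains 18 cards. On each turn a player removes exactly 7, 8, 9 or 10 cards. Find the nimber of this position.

Build the Grundy sequence with g(k) = mex{g(k−s) : s ∈ {7, 8, 9, 10}, s ≤ k}:
k:     0  1  2  3  4  5  6  7  8  9 10 11 12 13 14 15 16 17 18
g(k):  0  0  0  0  0  0  0  1  1  1  1  1  1  1  2  2  2  0  0
So g(18) = 0.

0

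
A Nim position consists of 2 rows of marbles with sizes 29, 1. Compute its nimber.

28

Write each in binary and XOR column by column:
  11101  (29)
  00001  (1)
  -----
  11100  (28)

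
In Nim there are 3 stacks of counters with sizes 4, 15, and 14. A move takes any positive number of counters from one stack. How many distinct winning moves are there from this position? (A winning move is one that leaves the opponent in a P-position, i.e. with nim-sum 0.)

Nim-sum: 4 ^ 15 ^ 14 = 5.
The overall nim-sum is X = 5. A stack of size p has a winning move iff p XOR X < p (reduce it to p XOR X).
  4: 4 XOR 5 = 1 < 4 — winning move (to 1).
  15: 15 XOR 5 = 10 < 15 — winning move (to 10).
  14: 14 XOR 5 = 11 < 14 — winning move (to 11).
That gives 3 winning moves.

3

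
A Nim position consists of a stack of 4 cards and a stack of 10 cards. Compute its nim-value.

14

Compute the nim-sum pairwise:
4 XOR 10 = 14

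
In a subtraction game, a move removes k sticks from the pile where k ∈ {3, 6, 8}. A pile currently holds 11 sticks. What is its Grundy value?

0

Grundy values for subtraction set {3, 6, 8}:
g(0) = mex{} = 0
g(1) = mex{} = 0
g(2) = mex{} = 0
g(3) = mex{0} = 1
g(4) = mex{0} = 1
g(5) = mex{0} = 1
g(6) = mex{0,1} = 2
g(7) = mex{0,1} = 2
g(8) = mex{0,1} = 2
g(9) = mex{0,1,2} = 3
g(10) = mex{0,1,2} = 3
g(11) = mex{1,2} = 0
So g(11) = 0.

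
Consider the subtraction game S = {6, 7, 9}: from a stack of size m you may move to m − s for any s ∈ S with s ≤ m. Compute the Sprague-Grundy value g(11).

1

Grundy values for subtraction set {6, 7, 9}:
k:     0  1  2  3  4  5  6  7  8  9 10 11
g(k):  0  0  0  0  0  0  1  1  1  1  1  1
So g(11) = 1.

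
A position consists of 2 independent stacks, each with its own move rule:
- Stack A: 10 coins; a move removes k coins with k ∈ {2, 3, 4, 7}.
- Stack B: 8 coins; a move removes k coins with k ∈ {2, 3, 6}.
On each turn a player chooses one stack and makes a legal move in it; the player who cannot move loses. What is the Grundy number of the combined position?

0

Grundy values for stack A (subtraction set {2, 3, 4, 7}):
g(0) = mex{} = 0
g(1) = mex{} = 0
g(2) = mex{0} = 1
g(3) = mex{0} = 1
g(4) = mex{0,1} = 2
g(5) = mex{0,1} = 2
g(6) = mex{1,2} = 0
g(7) = mex{0,1,2} = 3
g(8) = mex{0,2} = 1
g(9) = mex{0,1,2,3} = 4
g(10) = mex{0,1,3} = 2
So g(10) = 2.
Build the Grundy sequence for stack B with g(k) = mex{g(k−s) : s ∈ {2, 3, 6}, s ≤ k}:
k:     0  1  2  3  4  5  6  7  8
g(k):  0  0  1  1  2  0  3  1  2
So g(8) = 2.
The value of a disjunctive sum is the nim-sum of the parts.
Combined value = 2 XOR 2 = 0.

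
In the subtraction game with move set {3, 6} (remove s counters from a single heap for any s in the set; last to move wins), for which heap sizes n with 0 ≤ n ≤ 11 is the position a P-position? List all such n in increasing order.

0, 1, 2, 9, 10, 11

Build the Grundy sequence with g(k) = mex{g(k−s) : s ∈ {3, 6}, s ≤ k}:
g(0) = mex{} = 0
g(1) = mex{} = 0
g(2) = mex{} = 0
g(3) = mex{0} = 1
g(4) = mex{0} = 1
g(5) = mex{0} = 1
g(6) = mex{0,1} = 2
g(7) = mex{0,1} = 2
g(8) = mex{0,1} = 2
g(9) = mex{1,2} = 0
g(10) = mex{1,2} = 0
g(11) = mex{1,2} = 0
The P-positions (g = 0) in 0..11 are 0, 1, 2, 9, 10, 11.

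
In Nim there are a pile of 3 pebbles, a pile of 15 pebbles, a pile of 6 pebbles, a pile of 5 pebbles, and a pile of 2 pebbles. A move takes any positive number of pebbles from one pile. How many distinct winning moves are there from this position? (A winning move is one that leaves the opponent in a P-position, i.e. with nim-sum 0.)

Compute the nim-sum pairwise:
3 XOR 15 = 12
12 XOR 6 = 10
10 XOR 5 = 15
15 XOR 2 = 13
The overall nim-sum is X = 13. A pile of size p has a winning move iff p XOR X < p (reduce it to p XOR X).
  3: 3 XOR 13 = 14 ≥ 3 — no move.
  15: 15 XOR 13 = 2 < 15 — winning move (to 2).
  6: 6 XOR 13 = 11 ≥ 6 — no move.
  5: 5 XOR 13 = 8 ≥ 5 — no move.
  2: 2 XOR 13 = 15 ≥ 2 — no move.
That gives 1 winning move.

1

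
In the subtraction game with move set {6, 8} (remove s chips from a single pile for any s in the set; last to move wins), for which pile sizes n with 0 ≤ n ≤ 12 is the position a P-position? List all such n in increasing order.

0, 1, 2, 3, 4, 5

Grundy values for subtraction set {6, 8}:
g(0) = mex{} = 0
g(1) = mex{} = 0
g(2) = mex{} = 0
g(3) = mex{} = 0
g(4) = mex{} = 0
g(5) = mex{} = 0
g(6) = mex{0} = 1
g(7) = mex{0} = 1
g(8) = mex{0} = 1
g(9) = mex{0} = 1
g(10) = mex{0} = 1
g(11) = mex{0} = 1
g(12) = mex{0,1} = 2
The P-positions (g = 0) in 0..12 are 0, 1, 2, 3, 4, 5.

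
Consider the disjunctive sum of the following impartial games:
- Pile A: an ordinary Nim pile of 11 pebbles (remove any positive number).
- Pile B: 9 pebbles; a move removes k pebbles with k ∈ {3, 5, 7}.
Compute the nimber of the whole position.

8

Pile A is a plain Nim pile of size 11, so its Grundy value is 11.
Build the Grundy sequence for pile B with g(k) = mex{g(k−s) : s ∈ {3, 5, 7}, s ≤ k}:
k:     0  1  2  3  4  5  6  7  8  9
g(k):  0  0  0  1  1  1  2  2  2  3
So g(9) = 3.
By the Sprague-Grundy theorem, the Grundy value of a sum of independent games is the XOR of the component values.
Combined value = 11 ⊕ 3 = 8.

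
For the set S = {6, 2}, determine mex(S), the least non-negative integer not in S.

0

0 is not in the set, so the mex is 0.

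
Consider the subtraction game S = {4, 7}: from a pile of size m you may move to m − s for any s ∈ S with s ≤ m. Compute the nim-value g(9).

Grundy values for subtraction set {4, 7}:
k:     0  1  2  3  4  5  6  7  8  9
g(k):  0  0  0  0  1  1  1  1  2  2
So g(9) = 2.

2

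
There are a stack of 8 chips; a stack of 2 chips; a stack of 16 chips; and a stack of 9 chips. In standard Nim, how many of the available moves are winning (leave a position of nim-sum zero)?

1

Write each in binary and XOR column by column:
  01000  (8)
  00010  (2)
  10000  (16)
  01001  (9)
  -----
  10011  (19)
The overall nim-sum is X = 19. A stack of size p has a winning move iff p XOR X < p (reduce it to p XOR X).
  8: 8 XOR 19 = 27 ≥ 8 — no move.
  2: 2 XOR 19 = 17 ≥ 2 — no move.
  16: 16 XOR 19 = 3 < 16 — winning move (to 3).
  9: 9 XOR 19 = 26 ≥ 9 — no move.
That gives 1 winning move.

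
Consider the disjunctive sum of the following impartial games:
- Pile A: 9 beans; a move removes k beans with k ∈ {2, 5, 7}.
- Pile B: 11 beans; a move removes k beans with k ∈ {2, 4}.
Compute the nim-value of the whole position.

Build the Grundy sequence for pile A with g(k) = mex{g(k−s) : s ∈ {2, 5, 7}, s ≤ k}:
g(0) = mex{} = 0
g(1) = mex{} = 0
g(2) = mex{0} = 1
g(3) = mex{0} = 1
g(4) = mex{1} = 0
g(5) = mex{0,1} = 2
g(6) = mex{0} = 1
g(7) = mex{0,1,2} = 3
g(8) = mex{0,1} = 2
g(9) = mex{0,1,3} = 2
So g(9) = 2.
Grundy values for pile B (subtraction set {2, 4}):
g(0) = mex{} = 0
g(1) = mex{} = 0
g(2) = mex{0} = 1
g(3) = mex{0} = 1
g(4) = mex{0,1} = 2
g(5) = mex{0,1} = 2
g(6) = mex{1,2} = 0
g(7) = mex{1,2} = 0
g(8) = mex{0,2} = 1
g(9) = mex{0,2} = 1
g(10) = mex{0,1} = 2
g(11) = mex{0,1} = 2
So g(11) = 2.
By the Sprague-Grundy theorem, the Grundy value of a sum of independent games is the XOR of the component values.
Combined value = 2 ⊕ 2 = 0.

0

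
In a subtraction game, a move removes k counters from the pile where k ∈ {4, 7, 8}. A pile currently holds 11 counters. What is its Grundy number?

2

Build the Grundy sequence with g(k) = mex{g(k−s) : s ∈ {4, 7, 8}, s ≤ k}:
k:     0  1  2  3  4  5  6  7  8  9 10 11
g(k):  0  0  0  0  1  1  1  1  2  2  2  2
So g(11) = 2.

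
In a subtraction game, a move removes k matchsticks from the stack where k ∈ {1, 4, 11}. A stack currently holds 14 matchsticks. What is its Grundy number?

2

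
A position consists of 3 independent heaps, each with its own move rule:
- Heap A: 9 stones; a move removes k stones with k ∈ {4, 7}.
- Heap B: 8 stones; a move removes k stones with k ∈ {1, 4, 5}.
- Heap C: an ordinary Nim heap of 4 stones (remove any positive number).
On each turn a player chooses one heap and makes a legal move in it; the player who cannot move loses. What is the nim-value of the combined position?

Build the Grundy sequence for heap A with g(k) = mex{g(k−s) : s ∈ {4, 7}, s ≤ k}:
k:     0  1  2  3  4  5  6  7  8  9
g(k):  0  0  0  0  1  1  1  1  2  2
So g(9) = 2.
For heap B, compute g(0), g(1), … with moves {1, 4, 5}:
g(0) = mex{} = 0
g(1) = mex{0} = 1
g(2) = mex{1} = 0
g(3) = mex{0} = 1
g(4) = mex{0,1} = 2
g(5) = mex{0,1,2} = 3
g(6) = mex{0,1,3} = 2
g(7) = mex{0,1,2} = 3
g(8) = mex{1,2,3} = 0
So g(8) = 0.
Heap C is a plain Nim heap of size 4, so its Grundy value is 4.
The value of a disjunctive sum is the nim-sum of the parts.
Combined value = 2 ⊕ 0 ⊕ 4 = 6.

6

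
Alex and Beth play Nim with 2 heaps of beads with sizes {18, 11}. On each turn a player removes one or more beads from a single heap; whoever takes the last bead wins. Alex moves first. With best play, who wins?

Alex wins

In binary:
  10010  (18)
  01011  (11)
  -----
  11001  (25)
The nim-sum is 25 ≠ 0, so this is an N-position: the player to move can win; Alex has a winning move.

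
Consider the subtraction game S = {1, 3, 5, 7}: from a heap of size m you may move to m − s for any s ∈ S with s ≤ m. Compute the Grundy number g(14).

0

Build the Grundy sequence with g(k) = mex{g(k−s) : s ∈ {1, 3, 5, 7}, s ≤ k}:
k:     0  1  2  3  4  5  6  7  8  9 10 11 12 13 14
g(k):  0  1  0  1  0  1  0  1  0  1  0  1  0  1  0
So g(14) = 0.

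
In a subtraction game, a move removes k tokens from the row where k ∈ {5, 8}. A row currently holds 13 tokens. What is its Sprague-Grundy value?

Grundy values for subtraction set {5, 8}:
k:     0  1  2  3  4  5  6  7  8  9 10 11 12 13
g(k):  0  0  0  0  0  1  1  1  1  1  2  2  2  0
So g(13) = 0.

0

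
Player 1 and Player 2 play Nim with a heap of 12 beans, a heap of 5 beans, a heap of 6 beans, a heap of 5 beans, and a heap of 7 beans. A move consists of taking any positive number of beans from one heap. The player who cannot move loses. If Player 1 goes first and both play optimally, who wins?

Write each in binary and XOR column by column:
  1100  (12)
  0101  (5)
  0110  (6)
  0101  (5)
  0111  (7)
  ----
  1101  (13)
The nim-sum is 13 ≠ 0, so this is an N-position: the player to move can win; Player 1 has a winning move.

Player 1 wins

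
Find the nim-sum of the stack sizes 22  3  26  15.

0

Compute the nim-sum pairwise:
22 ⊕ 3 = 21
21 ⊕ 26 = 15
15 ⊕ 15 = 0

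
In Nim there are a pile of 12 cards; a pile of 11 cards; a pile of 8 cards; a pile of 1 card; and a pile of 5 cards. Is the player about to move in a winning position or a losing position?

Winning position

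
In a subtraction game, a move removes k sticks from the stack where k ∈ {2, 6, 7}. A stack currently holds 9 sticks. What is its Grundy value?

0

Build the Grundy sequence with g(k) = mex{g(k−s) : s ∈ {2, 6, 7}, s ≤ k}:
k:     0  1  2  3  4  5  6  7  8  9
g(k):  0  0  1  1  0  0  1  1  2  0
So g(9) = 0.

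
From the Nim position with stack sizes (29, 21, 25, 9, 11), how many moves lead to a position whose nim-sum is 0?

Nim-sum: 29 XOR 21 XOR 25 XOR 9 XOR 11 = 19.
The overall nim-sum is X = 19. A stack of size p has a winning move iff p XOR X < p (reduce it to p XOR X).
  29: 29 XOR 19 = 14 < 29 — winning move (to 14).
  21: 21 XOR 19 = 6 < 21 — winning move (to 6).
  25: 25 XOR 19 = 10 < 25 — winning move (to 10).
  9: 9 XOR 19 = 26 ≥ 9 — no move.
  11: 11 XOR 19 = 24 ≥ 11 — no move.
That gives 3 winning moves.

3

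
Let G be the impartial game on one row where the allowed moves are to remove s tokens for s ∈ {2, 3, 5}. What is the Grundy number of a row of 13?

3

Build the Grundy sequence with g(k) = mex{g(k−s) : s ∈ {2, 3, 5}, s ≤ k}:
k:     0  1  2  3  4  5  6  7  8  9 10 11 12 13
g(k):  0  0  1  1  2  2  3  0  0  1  1  2  2  3
So g(13) = 3.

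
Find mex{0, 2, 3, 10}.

1

0 is in the set but 1 is not, so the mex is 1.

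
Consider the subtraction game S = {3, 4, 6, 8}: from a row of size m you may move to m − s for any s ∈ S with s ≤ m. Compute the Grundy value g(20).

Compute g(0), g(1), … for moves {3, 4, 6, 8}:
k:     0  1  2  3  4  5  6  7  8  9 10 11 12 13 14 15 16 17 18 19 20
g(k):  0  0  0  1  1  1  2  2  2  3  3  0  0  0  1  1  1  2  2  2  3
So g(20) = 3.

3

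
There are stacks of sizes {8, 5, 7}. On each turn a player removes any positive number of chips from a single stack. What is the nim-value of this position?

10

Nim-sum: 8 XOR 5 XOR 7 = 10.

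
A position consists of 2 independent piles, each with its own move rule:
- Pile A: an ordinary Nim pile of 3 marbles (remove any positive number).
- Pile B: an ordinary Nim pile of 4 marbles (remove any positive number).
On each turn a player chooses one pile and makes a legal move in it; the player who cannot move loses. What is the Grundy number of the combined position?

7

Pile A is a plain Nim pile of size 3, so its Grundy value is 3.
Pile B is a plain Nim pile of size 4, so its Grundy value is 4.
The value of a disjunctive sum is the nim-sum of the parts.
Combined value = 3 XOR 4 = 7.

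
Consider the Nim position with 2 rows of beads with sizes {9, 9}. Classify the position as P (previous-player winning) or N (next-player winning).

P-position

Nim-sum: 9 ^ 9 = 0.
The nim-sum is 0, so this is a P-position: the player to move is in a losing position under optimal play.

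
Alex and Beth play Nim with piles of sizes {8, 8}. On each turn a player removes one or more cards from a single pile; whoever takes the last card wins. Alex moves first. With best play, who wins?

Beth wins

Nim-sum: 8 XOR 8 = 0.
The nim-sum is 0, so this is a P-position: the player to move is in a losing position under optimal play; Alex is about to move from it and so loses — Beth wins.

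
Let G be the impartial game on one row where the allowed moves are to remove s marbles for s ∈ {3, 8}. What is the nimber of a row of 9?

1

Grundy values for subtraction set {3, 8}:
k:     0  1  2  3  4  5  6  7  8  9
g(k):  0  0  0  1  1  1  0  0  2  1
So g(9) = 1.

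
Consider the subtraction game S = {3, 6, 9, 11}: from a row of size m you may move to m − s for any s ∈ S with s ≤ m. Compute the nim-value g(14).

0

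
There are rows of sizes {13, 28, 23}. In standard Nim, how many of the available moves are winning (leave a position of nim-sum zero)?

Nim-sum: 13 ^ 28 ^ 23 = 6.
The overall nim-sum is X = 6. A row of size p has a winning move iff p XOR X < p (reduce it to p XOR X).
  13: 13 XOR 6 = 11 < 13 — winning move (to 11).
  28: 28 XOR 6 = 26 < 28 — winning move (to 26).
  23: 23 XOR 6 = 17 < 23 — winning move (to 17).
That gives 3 winning moves.

3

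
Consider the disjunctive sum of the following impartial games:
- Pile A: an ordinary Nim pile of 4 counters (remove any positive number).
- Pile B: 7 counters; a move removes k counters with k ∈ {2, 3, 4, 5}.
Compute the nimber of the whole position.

4

Pile A is a plain Nim pile of size 4, so its Grundy value is 4.
Grundy values for pile B (subtraction set {2, 3, 4, 5}):
g(0) = mex{} = 0
g(1) = mex{} = 0
g(2) = mex{0} = 1
g(3) = mex{0} = 1
g(4) = mex{0,1} = 2
g(5) = mex{0,1} = 2
g(6) = mex{0,1,2} = 3
g(7) = mex{1,2} = 0
So g(7) = 0.
By the Sprague-Grundy theorem, the Grundy value of a sum of independent games is the XOR of the component values.
Combined value = 4 ⊕ 0 = 4.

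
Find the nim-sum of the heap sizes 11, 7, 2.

14

Compute the nim-sum pairwise:
11 ^ 7 = 12
12 ^ 2 = 14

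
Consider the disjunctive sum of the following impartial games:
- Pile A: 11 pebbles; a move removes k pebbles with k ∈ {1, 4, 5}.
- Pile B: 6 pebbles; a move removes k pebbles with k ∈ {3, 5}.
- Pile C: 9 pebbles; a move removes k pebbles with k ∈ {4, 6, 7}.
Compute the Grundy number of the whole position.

1

Grundy values for pile A (subtraction set {1, 4, 5}):
g(0) = mex{} = 0
g(1) = mex{0} = 1
g(2) = mex{1} = 0
g(3) = mex{0} = 1
g(4) = mex{0,1} = 2
g(5) = mex{0,1,2} = 3
g(6) = mex{0,1,3} = 2
g(7) = mex{0,1,2} = 3
g(8) = mex{1,2,3} = 0
g(9) = mex{0,2,3} = 1
g(10) = mex{1,2,3} = 0
g(11) = mex{0,2,3} = 1
So g(11) = 1.
For pile B, compute g(0), g(1), … with moves {3, 5}:
k:     0  1  2  3  4  5  6
g(k):  0  0  0  1  1  1  2
So g(6) = 2.
Grundy values for pile C (subtraction set {4, 6, 7}):
k:     0  1  2  3  4  5  6  7  8  9
g(k):  0  0  0  0  1  1  1  1  2  2
So g(9) = 2.
By the Sprague-Grundy theorem, the Grundy value of a sum of independent games is the XOR of the component values.
Combined value = 1 ⊕ 2 ⊕ 2 = 1.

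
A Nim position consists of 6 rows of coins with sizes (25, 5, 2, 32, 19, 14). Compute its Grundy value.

35

Nim-sum: 25 ^ 5 ^ 2 ^ 32 ^ 19 ^ 14 = 35.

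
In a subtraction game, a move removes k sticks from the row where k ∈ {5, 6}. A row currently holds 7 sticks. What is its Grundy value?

1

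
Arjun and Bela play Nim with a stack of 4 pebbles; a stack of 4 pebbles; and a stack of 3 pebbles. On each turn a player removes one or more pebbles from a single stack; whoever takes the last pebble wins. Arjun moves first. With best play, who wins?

Nim-sum: 4 XOR 4 XOR 3 = 3.
The nim-sum is 3 ≠ 0, so this is an N-position: the player to move can win; Arjun has a winning move.

Arjun wins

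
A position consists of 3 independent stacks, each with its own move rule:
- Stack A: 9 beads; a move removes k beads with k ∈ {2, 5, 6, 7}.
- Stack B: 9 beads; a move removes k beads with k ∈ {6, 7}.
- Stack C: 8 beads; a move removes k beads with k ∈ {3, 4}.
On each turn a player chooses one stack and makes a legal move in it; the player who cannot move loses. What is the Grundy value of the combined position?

3

Build the Grundy sequence for stack A with g(k) = mex{g(k−s) : s ∈ {2, 5, 6, 7}, s ≤ k}:
g(0) = mex{} = 0
g(1) = mex{} = 0
g(2) = mex{0} = 1
g(3) = mex{0} = 1
g(4) = mex{1} = 0
g(5) = mex{0,1} = 2
g(6) = mex{0} = 1
g(7) = mex{0,1,2} = 3
g(8) = mex{0,1} = 2
g(9) = mex{0,1,3} = 2
So g(9) = 2.
Grundy values for stack B (subtraction set {6, 7}):
k:     0  1  2  3  4  5  6  7  8  9
g(k):  0  0  0  0  0  0  1  1  1  1
So g(9) = 1.
For stack C, compute g(0), g(1), … with moves {3, 4}:
k:     0  1  2  3  4  5  6  7  8
g(k):  0  0  0  1  1  1  2  0  0
So g(8) = 0.
The value of a disjunctive sum is the nim-sum of the parts.
Combined value = 2 ⊕ 1 ⊕ 0 = 3.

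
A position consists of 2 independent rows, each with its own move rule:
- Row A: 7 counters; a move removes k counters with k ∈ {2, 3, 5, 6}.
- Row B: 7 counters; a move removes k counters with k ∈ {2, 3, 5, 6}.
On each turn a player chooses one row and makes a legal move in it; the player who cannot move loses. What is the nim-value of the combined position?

0

Grundy values for row A (subtraction set {2, 3, 5, 6}):
k:     0  1  2  3  4  5  6  7
g(k):  0  0  1  1  2  2  3  3
So g(7) = 3.
Build the Grundy sequence for row B with g(k) = mex{g(k−s) : s ∈ {2, 3, 5, 6}, s ≤ k}:
k:     0  1  2  3  4  5  6  7
g(k):  0  0  1  1  2  2  3  3
So g(7) = 3.
The value of a disjunctive sum is the nim-sum of the parts.
Combined value = 3 ⊕ 3 = 0.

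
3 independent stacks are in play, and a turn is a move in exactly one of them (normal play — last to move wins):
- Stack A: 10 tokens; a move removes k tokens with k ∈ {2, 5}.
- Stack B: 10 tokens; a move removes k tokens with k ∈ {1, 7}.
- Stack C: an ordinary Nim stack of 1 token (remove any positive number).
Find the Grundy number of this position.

0

Grundy values for stack A (subtraction set {2, 5}):
g(0) = mex{} = 0
g(1) = mex{} = 0
g(2) = mex{0} = 1
g(3) = mex{0} = 1
g(4) = mex{1} = 0
g(5) = mex{0,1} = 2
g(6) = mex{0} = 1
g(7) = mex{1,2} = 0
g(8) = mex{1} = 0
g(9) = mex{0} = 1
g(10) = mex{0,2} = 1
So g(10) = 1.
Build the Grundy sequence for stack B with g(k) = mex{g(k−s) : s ∈ {1, 7}, s ≤ k}:
g(0) = mex{} = 0
g(1) = mex{0} = 1
g(2) = mex{1} = 0
g(3) = mex{0} = 1
g(4) = mex{1} = 0
g(5) = mex{0} = 1
g(6) = mex{1} = 0
g(7) = mex{0} = 1
g(8) = mex{1} = 0
g(9) = mex{0} = 1
g(10) = mex{1} = 0
So g(10) = 0.
Stack C is a plain Nim stack of size 1, so its Grundy value is 1.
The value of a disjunctive sum is the nim-sum of the parts.
Combined value = 1 ⊕ 0 ⊕ 1 = 0.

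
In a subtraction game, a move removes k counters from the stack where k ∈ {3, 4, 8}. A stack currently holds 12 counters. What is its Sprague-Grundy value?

0

Grundy values for subtraction set {3, 4, 8}:
g(0) = mex{} = 0
g(1) = mex{} = 0
g(2) = mex{} = 0
g(3) = mex{0} = 1
g(4) = mex{0} = 1
g(5) = mex{0} = 1
g(6) = mex{0,1} = 2
g(7) = mex{1} = 0
g(8) = mex{0,1} = 2
g(9) = mex{0,1,2} = 3
g(10) = mex{0,2} = 1
g(11) = mex{0,1,2} = 3
g(12) = mex{1,2,3} = 0
So g(12) = 0.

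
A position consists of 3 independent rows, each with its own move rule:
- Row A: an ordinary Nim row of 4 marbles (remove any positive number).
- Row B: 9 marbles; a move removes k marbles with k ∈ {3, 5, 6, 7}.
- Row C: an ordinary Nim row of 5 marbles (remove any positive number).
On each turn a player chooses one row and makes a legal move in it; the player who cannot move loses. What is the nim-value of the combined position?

2

Row A is a plain Nim row of size 4, so its Grundy value is 4.
Build the Grundy sequence for row B with g(k) = mex{g(k−s) : s ∈ {3, 5, 6, 7}, s ≤ k}:
k:     0  1  2  3  4  5  6  7  8  9
g(k):  0  0  0  1  1  1  2  2  2  3
So g(9) = 3.
Row C is a plain Nim row of size 5, so its Grundy value is 5.
By the Sprague-Grundy theorem, the Grundy value of a sum of independent games is the XOR of the component values.
Combined value = 4 ⊕ 3 ⊕ 5 = 2.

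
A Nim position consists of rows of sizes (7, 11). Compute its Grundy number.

Compute the nim-sum pairwise:
7 ^ 11 = 12

12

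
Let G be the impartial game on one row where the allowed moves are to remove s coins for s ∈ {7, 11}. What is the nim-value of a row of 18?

0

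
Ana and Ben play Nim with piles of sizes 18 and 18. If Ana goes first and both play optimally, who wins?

Ben wins

Nim-sum: 18 ⊕ 18 = 0.
The nim-sum is 0, so this is a P-position: the player to move is in a losing position under optimal play; Ana is about to move from it and so loses — Ben wins.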